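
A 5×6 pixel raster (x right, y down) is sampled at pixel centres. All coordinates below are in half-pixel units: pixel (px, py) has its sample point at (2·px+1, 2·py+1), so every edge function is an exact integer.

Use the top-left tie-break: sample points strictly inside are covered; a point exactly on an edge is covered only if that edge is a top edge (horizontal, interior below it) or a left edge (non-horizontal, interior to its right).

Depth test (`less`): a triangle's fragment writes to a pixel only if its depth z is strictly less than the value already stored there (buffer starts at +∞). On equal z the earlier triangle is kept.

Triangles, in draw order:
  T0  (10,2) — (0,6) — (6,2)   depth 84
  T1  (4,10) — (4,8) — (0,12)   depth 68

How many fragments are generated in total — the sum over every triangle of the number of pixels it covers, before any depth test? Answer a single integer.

T0:
  2·area = 16
  edge (10, 2)→(0, 6): d=(-10,4) right/bottom  bias=-1
  edge (0, 6)→(6, 2): d=(6,-4) top-left  bias=+0
  edge (6, 2)→(10, 2): d=(4,0) top-left  bias=+0
    (2,1)@(5, 3): e=[10,2,4] → █
    (3,1)@(7, 3): e=[2,10,4] → █
    (4,1)@(9, 3): e=[-6,18,4] → ·
    (2,2)@(5, 5): e=[-10,14,12] → ·
    (3,2)@(7, 5): e=[-18,22,12] → ·
  covered (2 px):
    · · · · ·
    · · █ █ ·
    · · · · ·
    · · · · ·
    · · · · ·
    · · · · ·
T1:
  2·area = 8  (B↔C swapped to make it positive)
  edge (4, 10)→(0, 12): d=(-4,2) right/bottom  bias=-1
  edge (0, 12)→(4, 8): d=(4,-4) top-left  bias=+0
  edge (4, 8)→(4, 10): d=(0,2) right/bottom  bias=-1
    (4,1)@(9, 3): e=[18,0,-10] → ·  [on edge]
    (3,2)@(7, 5): e=[14,0,-6] → ·  [on edge]
    (2,3)@(5, 7): e=[10,0,-2] → ·  [on edge]
    (1,4)@(3, 9): e=[6,0,2] → █  [on edge]
    (2,4)@(5, 9): e=[2,8,-2] → ·
    (0,5)@(1, 11): e=[2,0,6] → █  [on edge]
    (1,5)@(3, 11): e=[-2,8,2] → ·
  covered (2 px):
    · · · · ·
    · · · · ·
    · · · · ·
    · · · · ·
    · █ · · ·
    █ · · · ·

Result: 4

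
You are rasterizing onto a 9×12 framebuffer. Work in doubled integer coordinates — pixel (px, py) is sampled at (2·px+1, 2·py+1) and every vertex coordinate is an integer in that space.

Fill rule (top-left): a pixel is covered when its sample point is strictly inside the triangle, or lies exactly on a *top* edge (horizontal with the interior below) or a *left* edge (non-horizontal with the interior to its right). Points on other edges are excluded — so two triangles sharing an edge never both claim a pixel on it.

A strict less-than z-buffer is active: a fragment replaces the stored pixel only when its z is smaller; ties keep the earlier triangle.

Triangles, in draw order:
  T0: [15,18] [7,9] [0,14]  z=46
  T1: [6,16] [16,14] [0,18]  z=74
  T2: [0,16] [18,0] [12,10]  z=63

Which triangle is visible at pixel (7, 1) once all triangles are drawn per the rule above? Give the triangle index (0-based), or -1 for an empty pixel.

T0:
  2·area = 103  (B↔C swapped to make it positive)
  edge (15, 18)→(0, 14): d=(-15,-4) top-left  bias=+0
  edge (0, 14)→(7, 9): d=(7,-5) top-left  bias=+0
  edge (7, 9)→(15, 18): d=(8,9) right/bottom  bias=-1
    (3,4)@(7, 9): e=[103,0,0] → ·  [on edge]
    (2,5)@(5, 11): e=[65,4,34] → #
    (3,5)@(7, 11): e=[73,14,16] → #
    (4,5)@(9, 11): e=[81,24,-2] → ·
    (1,6)@(3, 13): e=[27,8,68] → #
    (4,6)@(9, 13): e=[51,38,14] → #
    (5,6)@(11, 13): e=[59,48,-4] → ·
    (1,7)@(3, 15): e=[-3,22,84] → ·
    (2,7)@(5, 15): e=[5,32,66] → #
    (5,7)@(11, 15): e=[29,62,12] → #
    (6,7)@(13, 15): e=[37,72,-6] → ·
    (2,8)@(5, 17): e=[-25,46,82] → ·
  covered (11 px):
    · · · · · · · · ·
    · · · · · · · · ·
    · · · · · · · · ·
    · · · · · · · · ·
    · · · · · · · · ·
    · · # # · · · · ·
    · # # # # · · · ·
    · · # # # # · · ·
    · · · · · · # · ·
    · · · · · · · · ·
    · · · · · · · · ·
    · · · · · · · · ·
T1:
  2·area = 8
  edge (6, 16)→(16, 14): d=(10,-2) top-left  bias=+0
  edge (16, 14)→(0, 18): d=(-16,4) right/bottom  bias=-1
  edge (0, 18)→(6, 16): d=(6,-2) top-left  bias=+0
    (7,6)@(15, 13): e=[-12,20,0] → ·  [on edge]
    (4,7)@(9, 15): e=[-4,12,0] → ·  [on edge]
    (5,7)@(11, 15): e=[0,4,4] → #  [on edge]
    (6,7)@(13, 15): e=[4,-4,8] → ·
    (0,8)@(1, 17): e=[0,12,-4] → ·  [on edge]
    (1,8)@(3, 17): e=[4,4,0] → #  [on edge]
    (2,8)@(5, 17): e=[8,-4,4] → ·
    (5,8)@(11, 17): e=[20,-28,16] → ·
    (1,9)@(3, 19): e=[24,-28,12] → ·
  covered (2 px):
    · · · · · · · · ·
    · · · · · · · · ·
    · · · · · · · · ·
    · · · · · · · · ·
    · · · · · · · · ·
    · · · · · · · · ·
    · · · · · · · · ·
    · · · · · # · · ·
    · # · · · · · · ·
    · · · · · · · · ·
    · · · · · · · · ·
    · · · · · · · · ·
T2:
  2·area = 84
  edge (0, 16)→(18, 0): d=(18,-16) top-left  bias=+0
  edge (18, 0)→(12, 10): d=(-6,10) right/bottom  bias=-1
  edge (12, 10)→(0, 16): d=(-12,6) right/bottom  bias=-1
    (8,0)@(17, 1): e=[2,4,78] → #
    (7,1)@(15, 3): e=[6,12,66] → #
    (8,1)@(17, 3): e=[38,-8,54] → ·
    (6,2)@(13, 5): e=[10,20,54] → #
    (7,2)@(15, 5): e=[42,0,42] → ·  [on edge]
    (5,3)@(11, 7): e=[14,28,42] → #
    (7,3)@(15, 7): e=[78,-12,18] → ·
    (4,4)@(9, 9): e=[18,36,30] → #
    (6,4)@(13, 9): e=[82,-4,6] → ·
    (3,5)@(7, 11): e=[22,44,18] → #
    (5,5)@(11, 11): e=[86,4,-6] → ·
    (2,6)@(5, 13): e=[26,52,6] → #
    (4,7)@(9, 15): e=[126,0,-42] → ·  [on edge]
  covered (10 px):
    · · · · · · · · #
    · · · · · · · # ·
    · · · · · · # · ·
    · · · · · # # · ·
    · · · · # # · · ·
    · · · # # · · · ·
    · · # · · · · · ·
    · · · · · · · · ·
    · · · · · · · · ·
    · · · · · · · · ·
    · · · · · · · · ·
    · · · · · · · · ·

Z-buffer (winner per pixel, '.' = empty):
  . . . . . . . . 2
  . . . . . . . 2 .
  . . . . . . 2 . .
  . . . . . 2 2 . .
  . . . . 2 2 . . .
  . . 0 0 2 . . . .
  . 0 0 0 0 . . . .
  . . 0 0 0 0 . . .
  . 1 . . . . 0 . .
  . . . . . . . . .
  . . . . . . . . .
  . . . . . . . . .

Answer: 2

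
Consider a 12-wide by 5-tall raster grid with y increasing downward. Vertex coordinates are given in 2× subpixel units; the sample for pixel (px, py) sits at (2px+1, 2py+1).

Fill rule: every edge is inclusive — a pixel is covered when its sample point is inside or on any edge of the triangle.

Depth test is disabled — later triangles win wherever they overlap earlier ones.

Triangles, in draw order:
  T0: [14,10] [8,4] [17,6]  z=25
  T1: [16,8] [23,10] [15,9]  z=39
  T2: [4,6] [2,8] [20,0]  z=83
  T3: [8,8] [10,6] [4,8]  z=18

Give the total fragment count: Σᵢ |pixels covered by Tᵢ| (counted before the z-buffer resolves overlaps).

T0:
  2·area = 42
  edge (14, 10)→(8, 4): d=(-6,-6) inclusive
  edge (8, 4)→(17, 6): d=(9,2) inclusive
  edge (17, 6)→(14, 10): d=(-3,4) inclusive
    (2,0)@(5, 1): e=[0,-21,63] → .  [on edge]
    (3,1)@(7, 3): e=[0,-7,49] → .  [on edge]
    (4,2)@(9, 5): e=[0,7,35] → X  [on edge]
    (5,2)@(11, 5): e=[12,3,27] → X
    (6,2)@(13, 5): e=[24,-1,19] → .
    (4,3)@(9, 7): e=[-12,25,29] → .
    (5,3)@(11, 7): e=[0,21,21] → X  [on edge]
    (6,3)@(13, 7): e=[12,17,13] → X
    (7,3)@(15, 7): e=[24,13,5] → X
    (8,3)@(17, 7): e=[36,9,-3] → .
    (5,4)@(11, 9): e=[-12,39,15] → .
    (6,4)@(13, 9): e=[0,35,7] → X  [on edge]
  covered (6 px):
    . . . . . . . . . . . .
    . . . . . . . . . . . .
    . . . . X X . . . . . .
    . . . . . X X X . . . .
    . . . . . . X . . . . .
T1:
  2·area = 9
  edge (16, 8)→(23, 10): d=(7,2) inclusive
  edge (23, 10)→(15, 9): d=(-8,-1) inclusive
  edge (15, 9)→(16, 8): d=(1,-1) inclusive
    (11,0)@(23, 1): e=[-63,72,0] → .  [on edge]
    (10,1)@(21, 3): e=[-45,54,0] → .  [on edge]
    (9,2)@(19, 5): e=[-27,36,0] → .  [on edge]
    (8,3)@(17, 7): e=[-9,18,0] → .  [on edge]
    (7,4)@(15, 9): e=[9,0,0] → X  [on edge]
    (8,4)@(17, 9): e=[5,2,2] → X
    (9,4)@(19, 9): e=[1,4,4] → X
    (10,4)@(21, 9): e=[-3,6,6] → .
  covered (3 px):
    . . . . . . . . . . . .
    . . . . . . . . . . . .
    . . . . . . . . . . . .
    . . . . . . . . . . . .
    . . . . . . . X X X . .
T2:
  2·area = 20  (B↔C swapped to make it positive)
  edge (4, 6)→(20, 0): d=(16,-6) inclusive
  edge (20, 0)→(2, 8): d=(-18,8) inclusive
  edge (2, 8)→(4, 6): d=(2,-2) inclusive
    (4,0)@(9, 1): e=[-50,70,0] → .  [on edge]
    (3,1)@(7, 3): e=[-30,50,0] → .  [on edge]
    (6,1)@(13, 3): e=[6,2,12] → X
    (7,1)@(15, 3): e=[18,-14,16] → .
    (2,2)@(5, 5): e=[-10,30,0] → .  [on edge]
    (3,2)@(7, 5): e=[2,14,4] → X
    (4,2)@(9, 5): e=[14,-2,8] → .
    (6,2)@(13, 5): e=[38,-34,16] → .
    (1,3)@(3, 7): e=[10,10,0] → X  [on edge]
    (2,3)@(5, 7): e=[22,-6,4] → .
    (3,3)@(7, 7): e=[34,-22,8] → .
    (0,4)@(1, 9): e=[30,-10,0] → .  [on edge]
  covered (3 px):
    . . . . . . . . . . . .
    . . . . . . X . . . . .
    . . . X . . . . . . . .
    . X . . . . . . . . . .
    . . . . . . . . . . . .
T3:
  2·area = 8  (B↔C swapped to make it positive)
  edge (8, 8)→(4, 8): d=(-4,0) inclusive
  edge (4, 8)→(10, 6): d=(6,-2) inclusive
  edge (10, 6)→(8, 8): d=(-2,2) inclusive
    (7,0)@(15, 1): e=[28,-20,0] → .  [on edge]
    (6,1)@(13, 3): e=[20,-12,0] → .  [on edge]
    (9,1)@(19, 3): e=[20,0,-12] → .  [on edge]
    (5,2)@(11, 5): e=[12,-4,0] → .  [on edge]
    (6,2)@(13, 5): e=[12,0,-4] → .  [on edge]
    (3,3)@(7, 7): e=[4,0,4] → X  [on edge]
    (4,3)@(9, 7): e=[4,4,0] → X  [on edge]
    (5,3)@(11, 7): e=[4,8,-4] → .
    (0,4)@(1, 9): e=[-4,0,12] → .  [on edge]
    (3,4)@(7, 9): e=[-4,12,0] → .  [on edge]
    (4,4)@(9, 9): e=[-4,16,-4] → .
  covered (2 px):
    . . . . . . . . . . . .
    . . . . . . . . . . . .
    . . . . . . . . . . . .
    . . . X X . . . . . . .
    . . . . . . . . . . . .

Final: 14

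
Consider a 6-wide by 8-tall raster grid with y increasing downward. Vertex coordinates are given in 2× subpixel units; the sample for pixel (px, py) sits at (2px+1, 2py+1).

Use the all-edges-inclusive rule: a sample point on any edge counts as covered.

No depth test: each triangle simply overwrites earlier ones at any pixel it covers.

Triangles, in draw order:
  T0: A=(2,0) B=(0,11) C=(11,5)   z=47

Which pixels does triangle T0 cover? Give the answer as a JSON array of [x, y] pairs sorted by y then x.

T0:
  2·area = 109  (B↔C swapped to make it positive)
  edge (2, 0)→(11, 5): d=(9,5) inclusive
  edge (11, 5)→(0, 11): d=(-11,6) inclusive
  edge (0, 11)→(2, 0): d=(2,-11) inclusive
    (1,0)@(3, 1): e=[4,92,13] → █
    (2,0)@(5, 1): e=[-6,80,35] → ·
    (1,1)@(3, 3): e=[22,70,17] → █
    (2,1)@(5, 3): e=[12,58,39] → █
    (3,1)@(7, 3): e=[2,46,61] → █
    (4,1)@(9, 3): e=[-8,34,83] → ·
    (1,2)@(3, 5): e=[40,48,21] → █
    (4,2)@(9, 5): e=[10,12,87] → █
    (5,2)@(11, 5): e=[0,0,109] → █  [on edge]
    (0,3)@(1, 7): e=[68,38,3] → █
    (4,3)@(9, 7): e=[28,-10,91] → ·
    (5,3)@(11, 7): e=[18,-22,113] → ·
  covered (15 px):
    · █ · · · ·
    · █ █ █ · ·
    · █ █ █ █ █
    █ █ █ █ · ·
    █ █ · · · ·
    · · · · · ·
    · · · · · ·
    · · · · · ·

Result: [[1,0],[1,1],[2,1],[3,1],[1,2],[2,2],[3,2],[4,2],[5,2],[0,3],[1,3],[2,3],[3,3],[0,4],[1,4]]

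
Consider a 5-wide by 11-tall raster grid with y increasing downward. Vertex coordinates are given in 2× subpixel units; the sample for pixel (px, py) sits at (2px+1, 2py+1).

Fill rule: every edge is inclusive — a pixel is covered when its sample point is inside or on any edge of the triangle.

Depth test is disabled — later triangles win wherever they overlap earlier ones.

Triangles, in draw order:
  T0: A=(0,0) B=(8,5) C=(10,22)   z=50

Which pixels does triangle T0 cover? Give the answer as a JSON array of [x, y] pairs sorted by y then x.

T0:
  2·area = 126
  edge (0, 0)→(8, 5): d=(8,5) inclusive
  edge (8, 5)→(10, 22): d=(2,17) inclusive
  edge (10, 22)→(0, 0): d=(-10,-22) inclusive
    (0,0)@(1, 1): e=[3,111,12] → #
    (1,0)@(3, 1): e=[-7,77,56] → ·
    (0,1)@(1, 3): e=[19,115,-8] → ·
    (1,1)@(3, 3): e=[9,81,36] → #
    (2,1)@(5, 3): e=[-1,47,80] → ·
    (1,2)@(3, 5): e=[25,85,16] → #
    (2,2)@(5, 5): e=[15,51,60] → #
    (3,2)@(7, 5): e=[5,17,104] → #
    (4,2)@(9, 5): e=[-5,-17,148] → ·
    (1,3)@(3, 7): e=[41,89,-4] → ·
    (2,3)@(5, 7): e=[31,55,40] → #
    (4,3)@(9, 7): e=[11,-13,128] → ·
    (2,5)@(5, 11): e=[63,63,0] → #  [on edge]
  covered (16 px):
    # · · · ·
    · # · · ·
    · # # # ·
    · · # # ·
    · · # # ·
    · · # # ·
    · · · # ·
    · · · # #
    · · · · #
    · · · · #
    · · · · ·

Result: [[0,0],[1,1],[1,2],[2,2],[3,2],[2,3],[3,3],[2,4],[3,4],[2,5],[3,5],[3,6],[3,7],[4,7],[4,8],[4,9]]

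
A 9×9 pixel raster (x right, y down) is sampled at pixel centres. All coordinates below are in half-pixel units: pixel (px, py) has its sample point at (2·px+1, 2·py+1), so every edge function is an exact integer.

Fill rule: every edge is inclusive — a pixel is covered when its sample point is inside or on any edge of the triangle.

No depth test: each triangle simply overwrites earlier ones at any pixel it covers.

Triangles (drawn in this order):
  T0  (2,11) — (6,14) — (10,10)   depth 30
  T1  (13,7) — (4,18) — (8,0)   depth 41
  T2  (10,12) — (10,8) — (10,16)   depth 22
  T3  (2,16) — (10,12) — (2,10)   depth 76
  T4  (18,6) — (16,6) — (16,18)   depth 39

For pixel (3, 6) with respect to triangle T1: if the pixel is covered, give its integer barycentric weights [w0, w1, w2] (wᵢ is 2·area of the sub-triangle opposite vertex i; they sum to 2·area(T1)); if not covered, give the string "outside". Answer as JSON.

T0:
  2·area = 28  (B↔C swapped to make it positive)
  edge (2, 11)→(10, 10): d=(8,-1) inclusive
  edge (10, 10)→(6, 14): d=(-4,4) inclusive
  edge (6, 14)→(2, 11): d=(-4,-3) inclusive
    (8,1)@(17, 3): e=[-49,0,77] → .  [on edge]
    (7,2)@(15, 5): e=[-35,0,63] → .  [on edge]
    (6,3)@(13, 7): e=[-21,0,49] → .  [on edge]
    (5,4)@(11, 9): e=[-7,0,35] → .  [on edge]
    (1,5)@(3, 11): e=[1,24,3] → X
    (2,5)@(5, 11): e=[3,16,9] → X
    (3,5)@(7, 11): e=[5,8,15] → X
    (4,5)@(9, 11): e=[7,0,21] → X  [on edge]
    (5,5)@(11, 11): e=[9,-8,27] → .
    (1,6)@(3, 13): e=[17,16,-5] → .
    (2,6)@(5, 13): e=[19,8,1] → X
    (3,6)@(7, 13): e=[21,0,7] → X  [on edge]
    (2,7)@(5, 15): e=[35,0,-7] → .  [on edge]
    (1,8)@(3, 17): e=[49,0,-21] → .  [on edge]
  covered (6 px):
    . . . . . . . . .
    . . . . . . . . .
    . . . . . . . . .
    . . . . . . . . .
    . . . . . . . . .
    . X X X X . . . .
    . . X X . . . . .
    . . . . . . . . .
    . . . . . . . . .
T1:
  2·area = 118
  edge (13, 7)→(4, 18): d=(-9,11) inclusive
  edge (4, 18)→(8, 0): d=(4,-18) inclusive
  edge (8, 0)→(13, 7): d=(5,7) inclusive
    (4,1)@(9, 3): e=[80,30,8] → X
    (5,1)@(11, 3): e=[58,66,-6] → .
    (3,2)@(7, 5): e=[84,2,32] → X
    (5,2)@(11, 5): e=[40,74,4] → X
    (6,2)@(13, 5): e=[18,110,-10] → .
    (3,3)@(7, 7): e=[66,10,42] → X
    (6,3)@(13, 7): e=[0,118,0] → X  [on edge]
    (7,3)@(15, 7): e=[-22,154,-14] → .
    (3,4)@(7, 9): e=[48,18,52] → X
    (6,4)@(13, 9): e=[-18,126,10] → .
    (3,5)@(7, 11): e=[30,26,62] → X
    (5,5)@(11, 11): e=[-14,98,34] → .
  covered (15 px):
    . . . . . . . . .
    . . . . X . . . .
    . . . X X X . . .
    . . . X X X X . .
    . . . X X X . . .
    . . . X X . . . .
    . . . X . . . . .
    . . X . . . . . .
    . . . . . . . . .
T2:
  degenerate (2·area = 0) — covers nothing
T3:
  2·area = 48  (B↔C swapped to make it positive)
  edge (2, 16)→(2, 10): d=(0,-6) inclusive
  edge (2, 10)→(10, 12): d=(8,2) inclusive
  edge (10, 12)→(2, 16): d=(-8,4) inclusive
    (1,5)@(3, 11): e=[6,6,36] → X
    (2,5)@(5, 11): e=[18,2,28] → X
    (3,5)@(7, 11): e=[30,-2,20] → .
    (1,6)@(3, 13): e=[6,22,20] → X
    (3,6)@(7, 13): e=[30,14,4] → X
    (4,6)@(9, 13): e=[42,10,-4] → .
    (1,7)@(3, 15): e=[6,38,4] → X
    (2,7)@(5, 15): e=[18,34,-4] → .
    (3,7)@(7, 15): e=[30,30,-12] → .
    (1,8)@(3, 17): e=[6,54,-12] → .
  covered (6 px):
    . . . . . . . . .
    . . . . . . . . .
    . . . . . . . . .
    . . . . . . . . .
    . . . . . . . . .
    . X X . . . . . .
    . X X X . . . . .
    . X . . . . . . .
    . . . . . . . . .
T4:
  2·area = 24  (B↔C swapped to make it positive)
  edge (18, 6)→(16, 18): d=(-2,12) inclusive
  edge (16, 18)→(16, 6): d=(0,-12) inclusive
  edge (16, 6)→(18, 6): d=(2,0) inclusive
    (8,3)@(17, 7): e=[10,12,2] → X
    (8,4)@(17, 9): e=[6,12,6] → X
    (8,5)@(17, 11): e=[2,12,10] → X
    (8,6)@(17, 13): e=[-2,12,14] → .
  covered (3 px):
    . . . . . . . . .
    . . . . . . . . .
    . . . . . . . . .
    . . . . . . . . X
    . . . . . . . . X
    . . . . . . . . X
    . . . . . . . . .
    . . . . . . . . .
    . . . . . . . . .

Result: [34,72,12]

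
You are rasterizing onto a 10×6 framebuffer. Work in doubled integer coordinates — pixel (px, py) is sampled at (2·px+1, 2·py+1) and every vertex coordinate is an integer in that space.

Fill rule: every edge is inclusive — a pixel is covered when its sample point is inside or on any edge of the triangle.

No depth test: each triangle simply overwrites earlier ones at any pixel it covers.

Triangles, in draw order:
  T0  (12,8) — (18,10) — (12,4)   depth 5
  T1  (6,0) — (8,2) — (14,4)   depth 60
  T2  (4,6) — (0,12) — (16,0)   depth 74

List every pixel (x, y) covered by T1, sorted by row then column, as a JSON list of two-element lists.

T0:
  2·area = 24  (B↔C swapped to make it positive)
  edge (12, 8)→(12, 4): d=(0,-4) inclusive
  edge (12, 4)→(18, 10): d=(6,6) inclusive
  edge (18, 10)→(12, 8): d=(-6,-2) inclusive
    (4,0)@(9, 1): e=[-12,0,36] → ·  [on edge]
    (5,1)@(11, 3): e=[-4,0,28] → ·  [on edge]
    (1,2)@(3, 5): e=[-36,60,0] → ·  [on edge]
    (6,2)@(13, 5): e=[4,0,20] → #  [on edge]
    (7,2)@(15, 5): e=[12,-12,24] → ·
    (4,3)@(9, 7): e=[-12,36,0] → ·  [on edge]
    (6,3)@(13, 7): e=[4,12,8] → #
    (7,3)@(15, 7): e=[12,0,12] → #  [on edge]
    (8,3)@(17, 7): e=[20,-12,16] → ·
    (6,4)@(13, 9): e=[4,24,-4] → ·
    (7,4)@(15, 9): e=[12,12,0] → #  [on edge]
    (8,4)@(17, 9): e=[20,0,4] → #  [on edge]
    (9,5)@(19, 11): e=[28,0,-4] → ·  [on edge]
  covered (5 px):
    · · · · · · · · · ·
    · · · · · · · · · ·
    · · · · · · # · · ·
    · · · · · · # # · ·
    · · · · · · · # # ·
    · · · · · · · · · ·
T1:
  2·area = 8  (B↔C swapped to make it positive)
  edge (6, 0)→(14, 4): d=(8,4) inclusive
  edge (14, 4)→(8, 2): d=(-6,-2) inclusive
  edge (8, 2)→(6, 0): d=(-2,-2) inclusive
    (2,0)@(5, 1): e=[12,0,-4] → ·  [on edge]
    (3,0)@(7, 1): e=[4,4,0] → #  [on edge]
    (4,0)@(9, 1): e=[-4,8,4] → ·
    (3,1)@(7, 3): e=[20,-8,-4] → ·
    (4,1)@(9, 3): e=[12,-4,0] → ·  [on edge]
    (5,1)@(11, 3): e=[4,0,4] → #  [on edge]
    (6,1)@(13, 3): e=[-4,4,8] → ·
    (5,2)@(11, 5): e=[20,-12,0] → ·  [on edge]
    (8,2)@(17, 5): e=[-4,0,12] → ·  [on edge]
    (6,3)@(13, 7): e=[28,-20,0] → ·  [on edge]
    (7,4)@(15, 9): e=[36,-28,0] → ·  [on edge]
    (8,5)@(17, 11): e=[44,-36,0] → ·  [on edge]
  covered (2 px):
    · · · # · · · · · ·
    · · · · · # · · · ·
    · · · · · · · · · ·
    · · · · · · · · · ·
    · · · · · · · · · ·
    · · · · · · · · · ·
T2:
  2·area = 48  (B↔C swapped to make it positive)
  edge (4, 6)→(16, 0): d=(12,-6) inclusive
  edge (16, 0)→(0, 12): d=(-16,12) inclusive
  edge (0, 12)→(4, 6): d=(4,-6) inclusive
    (5,1)@(11, 3): e=[6,12,30] → #
    (6,1)@(13, 3): e=[18,-12,42] → ·
    (3,2)@(7, 5): e=[6,28,14] → #
    (4,2)@(9, 5): e=[18,4,26] → #
    (5,2)@(11, 5): e=[30,-20,38] → ·
    (2,3)@(5, 7): e=[18,20,10] → #
    (3,3)@(7, 7): e=[30,-4,22] → ·
    (4,3)@(9, 7): e=[42,-28,34] → ·
    (1,4)@(3, 9): e=[30,12,6] → #
    (2,4)@(5, 9): e=[42,-12,18] → ·
    (0,5)@(1, 11): e=[42,4,2] → #
    (1,5)@(3, 11): e=[54,-20,14] → ·
  covered (6 px):
    · · · · · · · · · ·
    · · · · · # · · · ·
    · · · # # · · · · ·
    · · # · · · · · · ·
    · # · · · · · · · ·
    # · · · · · · · · ·

Result: [[3,0],[5,1]]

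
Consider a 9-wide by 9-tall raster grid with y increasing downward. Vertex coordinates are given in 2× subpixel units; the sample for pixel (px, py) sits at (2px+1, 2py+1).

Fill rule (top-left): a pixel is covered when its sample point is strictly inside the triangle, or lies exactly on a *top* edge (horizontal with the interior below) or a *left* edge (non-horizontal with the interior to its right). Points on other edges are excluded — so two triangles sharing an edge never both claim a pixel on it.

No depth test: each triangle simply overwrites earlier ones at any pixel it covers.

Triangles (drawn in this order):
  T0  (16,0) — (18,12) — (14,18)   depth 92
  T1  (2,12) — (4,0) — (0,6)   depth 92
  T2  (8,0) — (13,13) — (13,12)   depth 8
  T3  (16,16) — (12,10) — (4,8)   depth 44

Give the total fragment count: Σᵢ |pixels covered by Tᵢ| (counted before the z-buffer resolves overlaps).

T0:
  2·area = 60
  edge (16, 0)→(18, 12): d=(2,12) right/bottom  bias=-1
  edge (18, 12)→(14, 18): d=(-4,6) right/bottom  bias=-1
  edge (14, 18)→(16, 0): d=(2,-18) top-left  bias=+0
    (8,3)@(17, 7): e=[2,26,32] → █
    (7,4)@(15, 9): e=[30,30,0] → █  [on edge]
    (7,5)@(15, 11): e=[34,22,4] → █
    (7,6)@(15, 13): e=[38,14,8] → █
    (7,7)@(15, 15): e=[42,6,12] → █
    (8,7)@(17, 15): e=[18,-6,48] → ·
    (7,8)@(15, 17): e=[46,-2,16] → ·
  covered (8 px):
    · · · · · · · · ·
    · · · · · · · · ·
    · · · · · · · · ·
    · · · · · · · · █
    · · · · · · · █ █
    · · · · · · · █ █
    · · · · · · · █ █
    · · · · · · · █ ·
    · · · · · · · · ·
T1:
  2·area = 36  (B↔C swapped to make it positive)
  edge (2, 12)→(0, 6): d=(-2,-6) top-left  bias=+0
  edge (0, 6)→(4, 0): d=(4,-6) top-left  bias=+0
  edge (4, 0)→(2, 12): d=(-2,12) right/bottom  bias=-1
    (1,1)@(3, 3): e=[24,6,6] → █
    (2,1)@(5, 3): e=[36,18,-18] → ·
    (0,2)@(1, 5): e=[8,2,26] → █
    (2,2)@(5, 5): e=[32,26,-22] → ·
    (0,3)@(1, 7): e=[4,10,22] → █
    (1,3)@(3, 7): e=[16,22,-2] → ·
    (0,4)@(1, 9): e=[0,18,18] → █  [on edge]
    (1,4)@(3, 9): e=[12,30,-6] → ·
    (0,5)@(1, 11): e=[-4,26,14] → ·
    (1,7)@(3, 15): e=[0,54,-18] → ·  [on edge]
  covered (5 px):
    · · · · · · · · ·
    · █ · · · · · · ·
    █ █ · · · · · · ·
    █ · · · · · · · ·
    █ · · · · · · · ·
    · · · · · · · · ·
    · · · · · · · · ·
    · · · · · · · · ·
    · · · · · · · · ·
T2:
  2·area = 5  (B↔C swapped to make it positive)
  edge (8, 0)→(13, 12): d=(5,12) right/bottom  bias=-1
  edge (13, 12)→(13, 13): d=(0,1) right/bottom  bias=-1
  edge (13, 13)→(8, 0): d=(-5,-13) top-left  bias=+0
    (6,0)@(13, 1): e=[-55,0,60] → ·  [on edge]
    (6,1)@(13, 3): e=[-45,0,50] → ·  [on edge]
    (6,2)@(13, 5): e=[-35,0,40] → ·  [on edge]
    (6,3)@(13, 7): e=[-25,0,30] → ·  [on edge]
    (6,4)@(13, 9): e=[-15,0,20] → ·  [on edge]
    (6,5)@(13, 11): e=[-5,0,10] → ·  [on edge]
    (6,6)@(13, 13): e=[5,0,0] → ·  [on edge]
    (6,7)@(13, 15): e=[15,0,-10] → ·  [on edge]
    (6,8)@(13, 17): e=[25,0,-20] → ·  [on edge]
  covered (0 px):
    · · · · · · · · ·
    · · · · · · · · ·
    · · · · · · · · ·
    · · · · · · · · ·
    · · · · · · · · ·
    · · · · · · · · ·
    · · · · · · · · ·
    · · · · · · · · ·
    · · · · · · · · ·
T3:
  2·area = 40  (B↔C swapped to make it positive)
  edge (16, 16)→(4, 8): d=(-12,-8) top-left  bias=+0
  edge (4, 8)→(12, 10): d=(8,2) right/bottom  bias=-1
  edge (12, 10)→(16, 16): d=(4,6) right/bottom  bias=-1
    (3,4)@(7, 9): e=[12,2,26] → █
    (4,4)@(9, 9): e=[28,-2,14] → ·
    (3,5)@(7, 11): e=[-12,18,34] → ·
    (4,5)@(9, 11): e=[4,14,22] → █
    (5,5)@(11, 11): e=[20,10,10] → █
    (6,5)@(13, 11): e=[36,6,-2] → ·
    (4,6)@(9, 13): e=[-20,30,30] → ·
    (5,6)@(11, 13): e=[-4,26,18] → ·
    (6,6)@(13, 13): e=[12,22,6] → █
    (7,6)@(15, 13): e=[28,18,-6] → ·
    (6,7)@(13, 15): e=[-12,38,14] → ·
    (7,7)@(15, 15): e=[4,34,2] → █
  covered (5 px):
    · · · · · · · · ·
    · · · · · · · · ·
    · · · · · · · · ·
    · · · · · · · · ·
    · · · █ · · · · ·
    · · · · █ █ · · ·
    · · · · · · █ · ·
    · · · · · · · █ ·
    · · · · · · · · ·

Answer: 18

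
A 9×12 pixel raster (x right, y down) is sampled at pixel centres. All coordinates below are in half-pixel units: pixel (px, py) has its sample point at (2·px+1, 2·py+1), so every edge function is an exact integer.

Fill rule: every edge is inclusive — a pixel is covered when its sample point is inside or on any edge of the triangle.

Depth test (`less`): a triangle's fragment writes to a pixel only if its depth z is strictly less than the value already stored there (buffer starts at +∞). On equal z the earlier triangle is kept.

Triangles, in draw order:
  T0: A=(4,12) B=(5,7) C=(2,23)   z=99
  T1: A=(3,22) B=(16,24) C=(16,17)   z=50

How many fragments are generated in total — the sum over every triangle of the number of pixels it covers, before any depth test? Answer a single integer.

T0:
  2·area = 1
  edge (4, 12)→(5, 7): d=(1,-5) inclusive
  edge (5, 7)→(2, 23): d=(-3,16) inclusive
  edge (2, 23)→(4, 12): d=(2,-11) inclusive
    (2,3)@(5, 7): e=[0,0,1] → █  [on edge]
    (3,3)@(7, 7): e=[10,-32,23] → ·
    (2,4)@(5, 9): e=[2,-6,5] → ·
    (1,8)@(3, 17): e=[0,2,-1] → ·  [on edge]
  covered (1 px):
    · · · · · · · · ·
    · · · · · · · · ·
    · · · · · · · · ·
    · · █ · · · · · ·
    · · · · · · · · ·
    · · · · · · · · ·
    · · · · · · · · ·
    · · · · · · · · ·
    · · · · · · · · ·
    · · · · · · · · ·
    · · · · · · · · ·
    · · · · · · · · ·
T1:
  2·area = 91  (B↔C swapped to make it positive)
  edge (3, 22)→(16, 17): d=(13,-5) inclusive
  edge (16, 17)→(16, 24): d=(0,7) inclusive
  edge (16, 24)→(3, 22): d=(-13,-2) inclusive
    (5,9)@(11, 19): e=[1,35,55] → █
    (6,9)@(13, 19): e=[11,21,59] → █
    (7,9)@(15, 19): e=[21,7,63] → █
    (8,9)@(17, 19): e=[31,-7,67] → ·
    (3,10)@(7, 21): e=[7,63,21] → █
    (4,10)@(9, 21): e=[17,49,25] → █
    (8,10)@(17, 21): e=[57,-7,41] → ·
    (3,11)@(7, 23): e=[33,63,-5] → ·
    (4,11)@(9, 23): e=[43,49,-1] → ·
    (5,11)@(11, 23): e=[53,35,3] → █
    (8,11)@(17, 23): e=[83,-7,15] → ·
  covered (11 px):
    · · · · · · · · ·
    · · · · · · · · ·
    · · · · · · · · ·
    · · · · · · · · ·
    · · · · · · · · ·
    · · · · · · · · ·
    · · · · · · · · ·
    · · · · · · · · ·
    · · · · · · · · ·
    · · · · · █ █ █ ·
    · · · █ █ █ █ █ ·
    · · · · · █ █ █ ·

Final: 12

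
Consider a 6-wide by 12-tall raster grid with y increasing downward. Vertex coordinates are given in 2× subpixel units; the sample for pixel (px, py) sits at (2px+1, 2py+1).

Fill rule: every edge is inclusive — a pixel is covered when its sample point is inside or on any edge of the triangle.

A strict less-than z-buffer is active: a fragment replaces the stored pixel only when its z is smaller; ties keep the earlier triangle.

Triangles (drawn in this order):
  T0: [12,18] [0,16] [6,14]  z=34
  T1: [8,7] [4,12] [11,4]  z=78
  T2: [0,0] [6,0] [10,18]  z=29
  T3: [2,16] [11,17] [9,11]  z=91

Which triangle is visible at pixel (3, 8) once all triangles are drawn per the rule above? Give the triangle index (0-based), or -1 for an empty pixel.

T0:
  2·area = 36
  edge (12, 18)→(0, 16): d=(-12,-2) inclusive
  edge (0, 16)→(6, 14): d=(6,-2) inclusive
  edge (6, 14)→(12, 18): d=(6,4) inclusive
    (4,6)@(9, 13): e=[54,0,-18] → ·  [on edge]
    (1,7)@(3, 15): e=[18,0,18] → #  [on edge]
    (2,7)@(5, 15): e=[22,4,10] → #
    (3,7)@(7, 15): e=[26,8,2] → #
    (4,7)@(9, 15): e=[30,12,-6] → ·
    (1,8)@(3, 17): e=[-6,12,30] → ·
    (2,8)@(5, 17): e=[-2,16,22] → ·
    (3,8)@(7, 17): e=[2,20,14] → #
    (4,8)@(9, 17): e=[6,24,6] → #
    (5,8)@(11, 17): e=[10,28,-2] → ·
    (3,9)@(7, 19): e=[-22,32,26] → ·
    (4,9)@(9, 19): e=[-18,36,18] → ·
  covered (5 px):
    · · · · · ·
    · · · · · ·
    · · · · · ·
    · · · · · ·
    · · · · · ·
    · · · · · ·
    · · · · · ·
    · # # # · ·
    · · · # # ·
    · · · · · ·
    · · · · · ·
    · · · · · ·
T1:
  2·area = 3  (B↔C swapped to make it positive)
  edge (8, 7)→(11, 4): d=(3,-3) inclusive
  edge (11, 4)→(4, 12): d=(-7,8) inclusive
  edge (4, 12)→(8, 7): d=(4,-5) inclusive
  covered (0 px):
    · · · · · ·
    · · · · · ·
    · · · · · ·
    · · · · · ·
    · · · · · ·
    · · · · · ·
    · · · · · ·
    · · · · · ·
    · · · · · ·
    · · · · · ·
    · · · · · ·
    · · · · · ·
T2:
  2·area = 108
  edge (0, 0)→(6, 0): d=(6,0) inclusive
  edge (6, 0)→(10, 18): d=(4,18) inclusive
  edge (10, 18)→(0, 0): d=(-10,-18) inclusive
    (0,0)@(1, 1): e=[6,94,8] → #
    (1,0)@(3, 1): e=[6,58,44] → #
    (2,0)@(5, 1): e=[6,22,80] → #
    (3,0)@(7, 1): e=[6,-14,116] → ·
    (0,1)@(1, 3): e=[18,102,-12] → ·
    (1,1)@(3, 3): e=[18,66,24] → #
    (3,1)@(7, 3): e=[18,-6,96] → ·
    (1,2)@(3, 5): e=[30,74,4] → #
    (3,2)@(7, 5): e=[30,2,76] → #
    (4,2)@(9, 5): e=[30,-34,112] → ·
    (1,3)@(3, 7): e=[42,82,-16] → ·
    (2,3)@(5, 7): e=[42,46,20] → #
    (2,4)@(5, 9): e=[54,54,0] → #  [on edge]
  covered (14 px):
    # # # · · ·
    · # # · · ·
    · # # # · ·
    · · # # · ·
    · · # # · ·
    · · · # · ·
    · · · · · ·
    · · · · # ·
    · · · · · ·
    · · · · · ·
    · · · · · ·
    · · · · · ·
T3:
  2·area = 52  (B↔C swapped to make it positive)
  edge (2, 16)→(9, 11): d=(7,-5) inclusive
  edge (9, 11)→(11, 17): d=(2,6) inclusive
  edge (11, 17)→(2, 16): d=(-9,-1) inclusive
    (3,2)@(7, 5): e=[-52,0,104] → ·  [on edge]
    (4,5)@(9, 11): e=[0,0,52] → #  [on edge]
    (5,5)@(11, 11): e=[10,-12,54] → ·
    (3,6)@(7, 13): e=[4,16,32] → #
    (5,6)@(11, 13): e=[24,-8,36] → ·
    (2,7)@(5, 15): e=[8,32,12] → #
    (5,7)@(11, 15): e=[38,-4,18] → ·
    (2,8)@(5, 17): e=[22,36,-6] → ·
    (3,8)@(7, 17): e=[32,24,-4] → ·
    (4,8)@(9, 17): e=[42,12,-2] → ·
    (5,8)@(11, 17): e=[52,0,0] → #  [on edge]
    (5,9)@(11, 19): e=[66,4,-18] → ·
  covered (7 px):
    · · · · · ·
    · · · · · ·
    · · · · · ·
    · · · · · ·
    · · · · · ·
    · · · · # ·
    · · · # # ·
    · · # # # ·
    · · · · · #
    · · · · · ·
    · · · · · ·
    · · · · · ·

Z-buffer (winner per pixel, '.' = empty):
  2 2 2 . . .
  . 2 2 . . .
  . 2 2 2 . .
  . . 2 2 . .
  . . 2 2 . .
  . . . 2 3 .
  . . . 3 3 .
  . 0 0 0 2 .
  . . . 0 0 3
  . . . . . .
  . . . . . .
  . . . . . .

Answer: 0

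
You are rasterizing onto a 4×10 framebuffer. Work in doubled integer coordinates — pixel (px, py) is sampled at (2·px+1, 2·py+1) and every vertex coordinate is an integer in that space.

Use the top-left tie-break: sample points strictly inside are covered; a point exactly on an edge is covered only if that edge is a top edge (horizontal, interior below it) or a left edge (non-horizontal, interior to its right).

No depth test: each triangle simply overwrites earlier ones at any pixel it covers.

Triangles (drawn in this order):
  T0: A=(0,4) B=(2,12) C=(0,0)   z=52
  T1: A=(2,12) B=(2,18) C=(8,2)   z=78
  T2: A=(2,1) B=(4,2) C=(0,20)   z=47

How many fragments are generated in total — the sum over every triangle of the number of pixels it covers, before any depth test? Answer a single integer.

T0:
  2·area = 8  (B↔C swapped to make it positive)
  edge (0, 4)→(0, 0): d=(0,-4) top-left  bias=+0
  edge (0, 0)→(2, 12): d=(2,12) right/bottom  bias=-1
  edge (2, 12)→(0, 4): d=(-2,-8) top-left  bias=+0
    (0,3)@(1, 7): e=[4,2,2] → #
    (1,3)@(3, 7): e=[12,-22,18] → ·
    (0,4)@(1, 9): e=[4,6,-2] → ·
  covered (1 px):
    · · · ·
    · · · ·
    · · · ·
    # · · ·
    · · · ·
    · · · ·
    · · · ·
    · · · ·
    · · · ·
    · · · ·
T1:
  2·area = 36  (B↔C swapped to make it positive)
  edge (2, 12)→(8, 2): d=(6,-10) top-left  bias=+0
  edge (8, 2)→(2, 18): d=(-6,16) right/bottom  bias=-1
  edge (2, 18)→(2, 12): d=(0,-6) top-left  bias=+0
    (2,3)@(5, 7): e=[0,18,18] → #  [on edge]
    (3,3)@(7, 7): e=[20,-14,30] → ·
    (2,4)@(5, 9): e=[12,6,18] → #
    (3,4)@(7, 9): e=[32,-26,30] → ·
    (1,5)@(3, 11): e=[4,26,6] → #
    (2,5)@(5, 11): e=[24,-6,18] → ·
    (1,6)@(3, 13): e=[16,14,6] → #
    (2,6)@(5, 13): e=[36,-18,18] → ·
    (1,7)@(3, 15): e=[28,2,6] → #
    (2,7)@(5, 15): e=[48,-30,18] → ·
    (1,8)@(3, 17): e=[40,-10,6] → ·
  covered (5 px):
    · · · ·
    · · · ·
    · · · ·
    · · # ·
    · · # ·
    · # · ·
    · # · ·
    · # · ·
    · · · ·
    · · · ·
T2:
  2·area = 40
  edge (2, 1)→(4, 2): d=(2,1) right/bottom  bias=-1
  edge (4, 2)→(0, 20): d=(-4,18) right/bottom  bias=-1
  edge (0, 20)→(2, 1): d=(2,-19) top-left  bias=+0
    (1,1)@(3, 3): e=[3,14,23] → #
    (2,1)@(5, 3): e=[1,-22,61] → ·
    (1,2)@(3, 5): e=[7,6,27] → #
    (2,2)@(5, 5): e=[5,-30,65] → ·
    (1,3)@(3, 7): e=[11,-2,31] → ·
    (0,5)@(1, 11): e=[21,18,1] → #
    (1,5)@(3, 11): e=[19,-18,39] → ·
    (0,6)@(1, 13): e=[25,10,5] → #
    (1,6)@(3, 13): e=[23,-26,43] → ·
    (0,7)@(1, 15): e=[29,2,9] → #
    (1,7)@(3, 15): e=[27,-34,47] → ·
    (0,8)@(1, 17): e=[33,-6,13] → ·
  covered (5 px):
    · · · ·
    · # · ·
    · # · ·
    · · · ·
    · · · ·
    # · · ·
    # · · ·
    # · · ·
    · · · ·
    · · · ·

Result: 11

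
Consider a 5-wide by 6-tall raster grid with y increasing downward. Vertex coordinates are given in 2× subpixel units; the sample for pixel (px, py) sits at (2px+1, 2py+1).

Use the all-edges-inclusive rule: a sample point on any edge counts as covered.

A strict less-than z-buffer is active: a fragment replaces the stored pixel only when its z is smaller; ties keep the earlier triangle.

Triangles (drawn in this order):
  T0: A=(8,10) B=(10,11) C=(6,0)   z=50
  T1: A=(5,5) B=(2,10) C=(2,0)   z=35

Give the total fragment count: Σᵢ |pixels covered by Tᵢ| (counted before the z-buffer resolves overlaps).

T0:
  2·area = 18  (B↔C swapped to make it positive)
  edge (8, 10)→(6, 0): d=(-2,-10) inclusive
  edge (6, 0)→(10, 11): d=(4,11) inclusive
  edge (10, 11)→(8, 10): d=(-2,-1) inclusive
    (3,1)@(7, 3): e=[4,1,13] → #
    (4,1)@(9, 3): e=[24,-21,15] → ·
    (3,2)@(7, 5): e=[0,9,9] → #  [on edge]
    (4,2)@(9, 5): e=[20,-13,11] → ·
    (3,3)@(7, 7): e=[-4,17,5] → ·
    (4,4)@(9, 9): e=[12,3,3] → #
    (4,5)@(9, 11): e=[8,11,-1] → ·
  covered (3 px):
    · · · · ·
    · · · # ·
    · · · # ·
    · · · · ·
    · · · · #
    · · · · ·
T1:
  2·area = 30
  edge (5, 5)→(2, 10): d=(-3,5) inclusive
  edge (2, 10)→(2, 0): d=(0,-10) inclusive
  edge (2, 0)→(5, 5): d=(3,5) inclusive
    (1,1)@(3, 3): e=[16,10,4] → #
    (2,1)@(5, 3): e=[6,30,-6] → ·
    (1,2)@(3, 5): e=[10,10,10] → #
    (2,2)@(5, 5): e=[0,30,0] → #  [on edge]
    (3,2)@(7, 5): e=[-10,50,-10] → ·
    (1,3)@(3, 7): e=[4,10,16] → #
    (2,3)@(5, 7): e=[-6,30,6] → ·
    (1,4)@(3, 9): e=[-2,10,22] → ·
  covered (4 px):
    · · · · ·
    · # · · ·
    · # # · ·
    · # · · ·
    · · · · ·
    · · · · ·

Result: 7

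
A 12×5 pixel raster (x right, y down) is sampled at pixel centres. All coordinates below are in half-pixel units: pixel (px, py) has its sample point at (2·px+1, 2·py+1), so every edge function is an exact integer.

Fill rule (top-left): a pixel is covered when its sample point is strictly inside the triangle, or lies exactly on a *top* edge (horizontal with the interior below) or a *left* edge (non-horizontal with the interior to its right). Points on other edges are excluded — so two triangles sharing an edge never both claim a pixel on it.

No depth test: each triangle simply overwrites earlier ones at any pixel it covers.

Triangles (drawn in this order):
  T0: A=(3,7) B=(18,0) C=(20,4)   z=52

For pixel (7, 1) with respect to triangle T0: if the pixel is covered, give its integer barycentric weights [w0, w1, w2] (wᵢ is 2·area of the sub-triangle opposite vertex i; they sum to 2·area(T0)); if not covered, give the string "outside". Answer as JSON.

T0:
  2·area = 74
  edge (3, 7)→(18, 0): d=(15,-7) top-left  bias=+0
  edge (18, 0)→(20, 4): d=(2,4) right/bottom  bias=-1
  edge (20, 4)→(3, 7): d=(-17,3) right/bottom  bias=-1
    (8,0)@(17, 1): e=[8,6,60] → #
    (9,0)@(19, 1): e=[22,-2,54] → ·
    (6,1)@(13, 3): e=[10,26,38] → #
    (7,1)@(15, 3): e=[24,18,32] → #
    (9,1)@(19, 3): e=[52,2,20] → #
    (10,1)@(21, 3): e=[66,-6,14] → ·
    (4,2)@(9, 5): e=[12,46,16] → #
    (5,2)@(11, 5): e=[26,38,10] → #
    (7,2)@(15, 5): e=[54,22,-2] → ·
    (8,2)@(17, 5): e=[68,14,-8] → ·
    (9,2)@(19, 5): e=[82,6,-14] → ·
    (1,3)@(3, 7): e=[0,74,0] → ·  [on edge]
  covered (8 px):
    · · · · · · · · # · · ·
    · · · · · · # # # # · ·
    · · · · # # # · · · · ·
    · · · · · · · · · · · ·
    · · · · · · · · · · · ·

Answer: [18,32,24]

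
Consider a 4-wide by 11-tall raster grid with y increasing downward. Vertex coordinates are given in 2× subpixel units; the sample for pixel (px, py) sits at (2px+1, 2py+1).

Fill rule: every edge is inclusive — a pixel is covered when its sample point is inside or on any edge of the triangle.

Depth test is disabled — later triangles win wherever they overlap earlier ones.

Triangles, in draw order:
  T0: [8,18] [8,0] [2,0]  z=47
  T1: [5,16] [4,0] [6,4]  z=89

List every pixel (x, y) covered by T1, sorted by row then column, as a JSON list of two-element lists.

T0:
  2·area = 108  (B↔C swapped to make it positive)
  edge (8, 18)→(2, 0): d=(-6,-18) inclusive
  edge (2, 0)→(8, 0): d=(6,0) inclusive
  edge (8, 0)→(8, 18): d=(0,18) inclusive
    (1,0)@(3, 1): e=[12,6,90] → #
    (2,0)@(5, 1): e=[48,6,54] → #
    (3,0)@(7, 1): e=[84,6,18] → #
    (1,1)@(3, 3): e=[0,18,90] → #  [on edge]
    (1,2)@(3, 5): e=[-12,30,90] → ·
    (2,2)@(5, 5): e=[24,30,54] → #
    (2,3)@(5, 7): e=[12,42,54] → #
    (2,4)@(5, 9): e=[0,54,54] → #  [on edge]
    (2,5)@(5, 11): e=[-12,66,54] → ·
    (3,5)@(7, 11): e=[24,66,18] → #
    (3,6)@(7, 13): e=[12,78,18] → #
    (3,7)@(7, 15): e=[0,90,18] → #  [on edge]
  covered (15 px):
    · # # #
    · # # #
    · · # #
    · · # #
    · · # #
    · · · #
    · · · #
    · · · #
    · · · ·
    · · · ·
    · · · ·
T1:
  2·area = 28
  edge (5, 16)→(4, 0): d=(-1,-16) inclusive
  edge (4, 0)→(6, 4): d=(2,4) inclusive
  edge (6, 4)→(5, 16): d=(-1,12) inclusive
    (2,1)@(5, 3): e=[13,2,13] → #
    (3,1)@(7, 3): e=[45,-6,-11] → ·
    (2,2)@(5, 5): e=[11,6,11] → #
    (3,2)@(7, 5): e=[43,-2,-13] → ·
    (2,3)@(5, 7): e=[9,10,9] → #
    (3,3)@(7, 7): e=[41,2,-15] → ·
    (2,4)@(5, 9): e=[7,14,7] → #
    (3,4)@(7, 9): e=[39,6,-17] → ·
    (2,5)@(5, 11): e=[5,18,5] → #
    (3,5)@(7, 11): e=[37,10,-19] → ·
    (2,6)@(5, 13): e=[3,22,3] → #
    (3,6)@(7, 13): e=[35,14,-21] → ·
  covered (7 px):
    · · · ·
    · · # ·
    · · # ·
    · · # ·
    · · # ·
    · · # ·
    · · # ·
    · · # ·
    · · · ·
    · · · ·
    · · · ·

Answer: [[2,1],[2,2],[2,3],[2,4],[2,5],[2,6],[2,7]]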